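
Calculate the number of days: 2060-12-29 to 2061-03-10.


From December 29, 2060 to March 10, 2061
Rest of December 2060: 31 - 29 = 2
Full months: January 31, February 2061 28
Days into March 2061: 10
Total = 2 + 31 + 28 + 10 = 71 days

71 days


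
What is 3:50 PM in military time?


15:50

Input: 3:50 PM
PM: 3 + 12 = 15


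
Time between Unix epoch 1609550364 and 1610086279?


Difference = 1610086279 - 1609550364 = 535915 seconds
In hours: 535915 / 3600 ≈ 148.9
In days: 535915 / 86400 ≈ 6.20

535915 seconds (148.9 hours / 6.20 days)


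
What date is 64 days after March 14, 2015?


Start: March 14, 2015
Add 64 days
March 14 → April 1: 31 - 14 + 1 = 18 days (64 - 18 = 46 left)
April 1 → May 1: 30 - 1 + 1 = 30 days (46 - 30 = 16 left)
May 1 + 16 = May 17, 2015

May 17, 2015


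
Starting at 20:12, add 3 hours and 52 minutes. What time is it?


00:04 (next day)

Start: 1212 minutes from midnight
Add: 232 minutes
Total: 1444 minutes
Hours: 1444 ÷ 60 = 24 remainder 4
24 ≥ 24 → 24 - 24 = 0 (next day)


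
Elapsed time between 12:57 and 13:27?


0h 30m

End time in minutes: 13×60 + 27 = 807
Start time in minutes: 12×60 + 57 = 777
Difference = 807 - 777 = 30 minutes
= 0 hours 30 minutes


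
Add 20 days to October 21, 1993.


November 10, 1993

Start: October 21, 1993
Add 20 days
October 21 → November 1: 31 - 21 + 1 = 11 days (20 - 11 = 9 left)
November 1 + 9 = November 10, 1993


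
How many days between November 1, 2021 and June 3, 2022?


From November 1, 2021 to June 3, 2022
Rest of November 2021: 30 - 1 = 29
Full months: December 31, January 31, February 2022 28, March 31, April 30, May 31
Days into June 2022: 3
Total = 29 + 31 + 31 + 28 + 31 + 30 + 31 + 3 = 214 days

214 days


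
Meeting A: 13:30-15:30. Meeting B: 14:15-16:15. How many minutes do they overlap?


Meeting A: 810-930 (in minutes from midnight)
Meeting B: 855-975
Overlap start = max(810, 855) = 855
Overlap end = min(930, 975) = 930
Overlap = max(0, 930 - 855) = 75 min

75 minutes


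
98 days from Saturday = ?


Start: Saturday (index 5)
(5 + 98) mod 7
= 103 mod 7
= 5
Index 5 → Saturday

Saturday


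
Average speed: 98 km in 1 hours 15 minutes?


Distance: 98 km
Time: 1h 15m = 75 min = 75/60 = 5/4 hours
Speed = 98 ÷ (5/4) = 98 × 4 / 5 = 392/5 = 78.4 km/h

78.4 km/h


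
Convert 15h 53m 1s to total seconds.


57181 seconds

Hours: 15 × 3600 = 54000
Minutes: 53 × 60 = 3180
Seconds: 1
Total = 54000 + 3180 + 1 = 57181


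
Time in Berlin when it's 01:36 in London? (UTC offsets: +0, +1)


Time difference = UTC+1 - UTC+0 = +1 hours
New hour = (1 + 1) mod 24
= 2 mod 24 = 2
Minutes unchanged → 02:36

02:36


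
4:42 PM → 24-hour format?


Input: 4:42 PM
PM: 4 + 12 = 16

16:42


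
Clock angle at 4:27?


28.5°

Hour hand = 4×30 + 27×0.5 = 133.5°
Minute hand = 27×6 = 162°
Difference = |133.5 - 162| = 28.5°


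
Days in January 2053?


Month: January (month 1)
January has 31 days

31 days


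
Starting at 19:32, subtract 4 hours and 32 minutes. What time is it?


Start: 1172 minutes from midnight
Subtract: 272 minutes
Remaining: 1172 - 272 = 900
Hours: 15, Minutes: 0

15:00


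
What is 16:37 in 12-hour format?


Hour: 16
16 - 12 = 4 → PM

4:37 PM


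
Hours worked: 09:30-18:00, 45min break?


7h 45m (465 minutes)

Total time = (18×60+0) - (9×60+30)
= 1080 - 570 = 510 min
Minus break: 510 - 45 = 465 min
= 7h 45m


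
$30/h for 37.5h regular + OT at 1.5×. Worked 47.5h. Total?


$1575.00

Regular: 37.5h × $30 = $1125.00
Overtime: 47.5 - 37.5 = 10.0h
OT pay: 10.0h × $30 × 1.5 = $450.00
Total = $1125.00 + $450.00 = $1575.00


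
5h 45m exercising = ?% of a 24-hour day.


24.0%

Time: 345 minutes
Day: 1440 minutes
Percentage = (345/1440) × 100 ≈ 24.0%


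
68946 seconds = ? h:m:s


19h 9m 6s

Hours: 68946 ÷ 3600 = 19 remainder 546
Minutes: 546 ÷ 60 = 9 remainder 6
Seconds: 6


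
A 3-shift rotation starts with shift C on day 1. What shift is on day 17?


Shifts: A, B, C
Start: C (index 2)
Day 17: (2 + 17 - 1) mod 3
= 18 mod 3
= 0
Index 0 → shift A

Shift A


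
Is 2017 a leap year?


Rules: divisible by 4 AND (not by 100 OR by 400)
2017 ÷ 4 = 504 remainder 1 → not divisible by 4
Not divisible by 4 → not a leap year

No


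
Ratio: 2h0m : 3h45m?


Duration 1: 120 minutes
Duration 2: 225 minutes
Ratio = 120:225
GCD = 15
Simplified = 8:15
As a decimal: 8/15 ≈ 0.53

8:15 (0.53)


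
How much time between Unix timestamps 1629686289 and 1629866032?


179743 seconds (49.9 hours / 2.08 days)

Difference = 1629866032 - 1629686289 = 179743 seconds
In hours: 179743 / 3600 ≈ 49.9
In days: 179743 / 86400 ≈ 2.08


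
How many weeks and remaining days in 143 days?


Weeks: 143 ÷ 7 = 20 remainder 3

20 weeks 3 days


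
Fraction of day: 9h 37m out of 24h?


0.4007 (40.07%)

Total minutes: 9×60 + 37 = 577
Day = 24×60 = 1440 minutes
Fraction = 577/1440 ≈ 0.4007
As a percentage: 577/1440 × 100 ≈ 40.07%


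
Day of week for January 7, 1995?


Zeller's congruence:
q=7, m=13, k=94, j=19
h = (7 + ⌊13×14/5⌋ + 94 + ⌊94/4⌋ + ⌊19/4⌋ - 2×19) mod 7
= (7 + 36 + 94 + 23 + 4 - 38) mod 7
= 126 mod 7 = 0
h=0 → Saturday

Saturday


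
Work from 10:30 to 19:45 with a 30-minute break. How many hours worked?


Total time = (19×60+45) - (10×60+30)
= 1185 - 630 = 555 min
Minus break: 555 - 30 = 525 min
= 8h 45m

8h 45m (525 minutes)


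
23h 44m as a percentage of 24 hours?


Total minutes: 23×60 + 44 = 1424
Day = 24×60 = 1440 minutes
Fraction = 1424/1440 ≈ 0.9889
As a percentage: 1424/1440 × 100 ≈ 98.89%

0.9889 (98.89%)


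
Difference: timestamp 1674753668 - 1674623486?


Difference = 1674753668 - 1674623486 = 130182 seconds
In hours: 130182 / 3600 ≈ 36.2
In days: 130182 / 86400 ≈ 1.51

130182 seconds (36.2 hours / 1.51 days)


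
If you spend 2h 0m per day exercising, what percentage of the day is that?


Time: 120 minutes
Day: 1440 minutes
Percentage = (120/1440) × 100 ≈ 8.3%

8.3%


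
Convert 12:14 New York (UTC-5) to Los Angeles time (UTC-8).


Time difference = UTC-8 - UTC-5 = -3 hours
New hour = (12 -3) mod 24
= 9 mod 24 = 9
Minutes unchanged → 09:14

09:14


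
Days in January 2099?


Month: January (month 1)
January has 31 days

31 days


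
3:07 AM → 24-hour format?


03:07

Input: 3:07 AM
AM hour stays: 3


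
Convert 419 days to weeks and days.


59 weeks 6 days

Weeks: 419 ÷ 7 = 59 remainder 6


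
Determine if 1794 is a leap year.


Rules: divisible by 4 AND (not by 100 OR by 400)
1794 ÷ 4 = 448 remainder 2 → not divisible by 4
Not divisible by 4 → not a leap year

No


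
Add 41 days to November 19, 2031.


Start: November 19, 2031
Add 41 days
November 19 → December 1: 30 - 19 + 1 = 12 days (41 - 12 = 29 left)
December 1 + 29 = December 30, 2031

December 30, 2031


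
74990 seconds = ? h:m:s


20h 49m 50s

Hours: 74990 ÷ 3600 = 20 remainder 2990
Minutes: 2990 ÷ 60 = 49 remainder 50
Seconds: 50


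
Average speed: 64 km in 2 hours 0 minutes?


Distance: 64 km
Time: 2 hours
Speed = 64 / 2 = 32.0 km/h

32.0 km/h


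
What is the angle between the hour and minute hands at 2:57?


106.5°

Hour hand = 2×30 + 57×0.5 = 88.5°
Minute hand = 57×6 = 342°
Difference = |88.5 - 342| = 253.5°
Since > 180°: 360 - 253.5 = 106.5°


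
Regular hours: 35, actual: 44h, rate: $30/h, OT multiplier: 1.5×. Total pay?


$1455.00

Regular: 35h × $30 = $1050.00
Overtime: 44 - 35 = 9h
OT pay: 9h × $30 × 1.5 = $405.00
Total = $1050.00 + $405.00 = $1455.00


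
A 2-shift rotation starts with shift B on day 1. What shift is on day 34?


Shift A

Shifts: A, B
Start: B (index 1)
Day 34: (1 + 34 - 1) mod 2
= 34 mod 2
= 0
Index 0 → shift A


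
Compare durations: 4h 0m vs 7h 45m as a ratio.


16:31 (0.52)

Duration 1: 240 minutes
Duration 2: 465 minutes
Ratio = 240:465
GCD = 15
Simplified = 16:31
As a decimal: 16/31 ≈ 0.52


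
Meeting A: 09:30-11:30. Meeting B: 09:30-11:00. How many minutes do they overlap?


Meeting A: 570-690 (in minutes from midnight)
Meeting B: 570-660
Overlap start = max(570, 570) = 570
Overlap end = min(690, 660) = 660
Overlap = max(0, 660 - 570) = 90 min

90 minutes


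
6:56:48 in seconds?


Hours: 6 × 3600 = 21600
Minutes: 56 × 60 = 3360
Seconds: 48
Total = 21600 + 3360 + 48 = 25008

25008 seconds


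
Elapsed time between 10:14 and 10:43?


End time in minutes: 10×60 + 43 = 643
Start time in minutes: 10×60 + 14 = 614
Difference = 643 - 614 = 29 minutes
= 0 hours 29 minutes

0h 29m


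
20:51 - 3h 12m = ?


17:39

Start: 1251 minutes from midnight
Subtract: 192 minutes
Remaining: 1251 - 192 = 1059
Hours: 17, Minutes: 39


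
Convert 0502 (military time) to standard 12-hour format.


5:02 AM

Hour: 5
5 < 12 → AM


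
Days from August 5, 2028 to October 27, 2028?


From August 5, 2028 to October 27, 2028
Rest of August 2028: 31 - 5 = 26
Full months: September 30
Days into October 2028: 27
Total = 26 + 30 + 27 = 83 days

83 days


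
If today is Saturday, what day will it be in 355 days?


Thursday

Start: Saturday (index 5)
(5 + 355) mod 7
= 360 mod 7
= 3
Index 3 → Thursday


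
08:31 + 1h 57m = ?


10:28

Start: 511 minutes from midnight
Add: 117 minutes
Total: 628 minutes
Hours: 628 ÷ 60 = 10 remainder 28


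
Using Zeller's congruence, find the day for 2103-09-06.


Zeller's congruence:
q=6, m=9, k=3, j=21
h = (6 + ⌊13×10/5⌋ + 3 + ⌊3/4⌋ + ⌊21/4⌋ - 2×21) mod 7
= (6 + 26 + 3 + 0 + 5 - 42) mod 7
= -2 mod 7 = 5
h=5 → Thursday

Thursday


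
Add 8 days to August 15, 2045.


August 23, 2045

Start: August 15, 2045
Add 8 days
August 15 + 8 = August 23, 2045


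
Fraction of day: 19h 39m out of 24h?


0.8188 (81.88%)

Total minutes: 19×60 + 39 = 1179
Day = 24×60 = 1440 minutes
Fraction = 1179/1440 ≈ 0.8188
As a percentage: 1179/1440 × 100 ≈ 81.88%


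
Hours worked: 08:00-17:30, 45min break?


Total time = (17×60+30) - (8×60+0)
= 1050 - 480 = 570 min
Minus break: 570 - 45 = 525 min
= 8h 45m

8h 45m (525 minutes)


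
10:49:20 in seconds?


Hours: 10 × 3600 = 36000
Minutes: 49 × 60 = 2940
Seconds: 20
Total = 36000 + 2940 + 20 = 38960

38960 seconds


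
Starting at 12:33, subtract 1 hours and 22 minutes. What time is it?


Start: 753 minutes from midnight
Subtract: 82 minutes
Remaining: 753 - 82 = 671
Hours: 11, Minutes: 11

11:11


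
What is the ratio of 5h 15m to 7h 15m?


Duration 1: 315 minutes
Duration 2: 435 minutes
Ratio = 315:435
GCD = 15
Simplified = 21:29
As a decimal: 21/29 ≈ 0.72

21:29 (0.72)


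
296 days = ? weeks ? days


Weeks: 296 ÷ 7 = 42 remainder 2

42 weeks 2 days


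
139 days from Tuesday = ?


Monday

Start: Tuesday (index 1)
(1 + 139) mod 7
= 140 mod 7
= 0
Index 0 → Monday


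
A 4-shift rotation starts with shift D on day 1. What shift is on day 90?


Shift A

Shifts: A, B, C, D
Start: D (index 3)
Day 90: (3 + 90 - 1) mod 4
= 92 mod 4
= 0
Index 0 → shift A


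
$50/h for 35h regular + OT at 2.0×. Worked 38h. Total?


Regular: 35h × $50 = $1750.00
Overtime: 38 - 35 = 3h
OT pay: 3h × $50 × 2.0 = $300.00
Total = $1750.00 + $300.00 = $2050.00

$2050.00


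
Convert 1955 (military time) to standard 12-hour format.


7:55 PM

Hour: 19
19 - 12 = 7 → PM


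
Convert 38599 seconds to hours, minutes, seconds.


10h 43m 19s

Hours: 38599 ÷ 3600 = 10 remainder 2599
Minutes: 2599 ÷ 60 = 43 remainder 19
Seconds: 19


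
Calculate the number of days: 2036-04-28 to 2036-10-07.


162 days

From April 28, 2036 to October 7, 2036
Rest of April 2036: 30 - 28 = 2
Full months: May 31, June 30, July 31, August 31, September 30
Days into October 2036: 7
Total = 2 + 31 + 30 + 31 + 31 + 30 + 7 = 162 days


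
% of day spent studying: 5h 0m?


20.8%

Time: 300 minutes
Day: 1440 minutes
Percentage = (300/1440) × 100 ≈ 20.8%


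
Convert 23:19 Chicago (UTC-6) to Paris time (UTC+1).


Time difference = UTC+1 - UTC-6 = +7 hours
New hour = (23 + 7) mod 24
= 30 mod 24 = 6
Minutes unchanged → 06:19; 30 ≥ 24 → next day

06:19 (next day)


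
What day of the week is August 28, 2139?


Zeller's congruence:
q=28, m=8, k=39, j=21
h = (28 + ⌊13×9/5⌋ + 39 + ⌊39/4⌋ + ⌊21/4⌋ - 2×21) mod 7
= (28 + 23 + 39 + 9 + 5 - 42) mod 7
= 62 mod 7 = 6
h=6 → Friday

Friday


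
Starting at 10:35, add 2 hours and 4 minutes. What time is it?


Start: 635 minutes from midnight
Add: 124 minutes
Total: 759 minutes
Hours: 759 ÷ 60 = 12 remainder 39

12:39


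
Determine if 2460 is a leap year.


Rules: divisible by 4 AND (not by 100 OR by 400)
2460 ÷ 4 = 615 exactly → divisible by 4
2460 ÷ 100 = 24 remainder 60 → not divisible by 100
Divisible by 4 but not by 100 → leap year

Yes


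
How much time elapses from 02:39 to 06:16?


3h 37m

End time in minutes: 6×60 + 16 = 376
Start time in minutes: 2×60 + 39 = 159
Difference = 376 - 159 = 217 minutes
= 3 hours 37 minutes


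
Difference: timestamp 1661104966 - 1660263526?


841440 seconds (233.7 hours / 9.74 days)

Difference = 1661104966 - 1660263526 = 841440 seconds
In hours: 841440 / 3600 ≈ 233.7
In days: 841440 / 86400 ≈ 9.74


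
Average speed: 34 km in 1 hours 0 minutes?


34.0 km/h

Distance: 34 km
Time: 1 hours
Speed = 34 / 1 = 34.0 km/h


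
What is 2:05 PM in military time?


Input: 2:05 PM
PM: 2 + 12 = 14

14:05


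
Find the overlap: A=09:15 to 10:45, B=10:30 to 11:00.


Meeting A: 555-645 (in minutes from midnight)
Meeting B: 630-660
Overlap start = max(555, 630) = 630
Overlap end = min(645, 660) = 645
Overlap = max(0, 645 - 630) = 15 min

15 minutes


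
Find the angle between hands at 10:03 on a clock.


Hour hand = 10×30 + 3×0.5 = 301.5°
Minute hand = 3×6 = 18°
Difference = |301.5 - 18| = 283.5°
Since > 180°: 360 - 283.5 = 76.5°

76.5°


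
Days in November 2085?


Month: November (month 11)
November has 30 days

30 days


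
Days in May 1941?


Month: May (month 5)
May has 31 days

31 days


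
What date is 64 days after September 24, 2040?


November 27, 2040

Start: September 24, 2040
Add 64 days
September 24 → October 1: 30 - 24 + 1 = 7 days (64 - 7 = 57 left)
October 1 → November 1: 31 - 1 + 1 = 31 days (57 - 31 = 26 left)
November 1 + 26 = November 27, 2040


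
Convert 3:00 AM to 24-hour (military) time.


03:00

Input: 3:00 AM
AM hour stays: 3


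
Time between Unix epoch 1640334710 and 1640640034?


305324 seconds (84.8 hours / 3.53 days)

Difference = 1640640034 - 1640334710 = 305324 seconds
In hours: 305324 / 3600 ≈ 84.8
In days: 305324 / 86400 ≈ 3.53


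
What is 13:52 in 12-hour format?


Hour: 13
13 - 12 = 1 → PM

1:52 PM


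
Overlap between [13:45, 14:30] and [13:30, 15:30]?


Meeting A: 825-870 (in minutes from midnight)
Meeting B: 810-930
Overlap start = max(825, 810) = 825
Overlap end = min(870, 930) = 870
Overlap = max(0, 870 - 825) = 45 min

45 minutes


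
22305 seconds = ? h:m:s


6h 11m 45s

Hours: 22305 ÷ 3600 = 6 remainder 705
Minutes: 705 ÷ 60 = 11 remainder 45
Seconds: 45


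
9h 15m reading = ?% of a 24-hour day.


38.5%

Time: 555 minutes
Day: 1440 minutes
Percentage = (555/1440) × 100 ≈ 38.5%


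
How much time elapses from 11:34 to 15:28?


3h 54m

End time in minutes: 15×60 + 28 = 928
Start time in minutes: 11×60 + 34 = 694
Difference = 928 - 694 = 234 minutes
= 3 hours 54 minutes


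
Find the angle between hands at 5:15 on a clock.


67.5°

Hour hand = 5×30 + 15×0.5 = 157.5°
Minute hand = 15×6 = 90°
Difference = |157.5 - 90| = 67.5°


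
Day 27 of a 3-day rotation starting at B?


Shifts: A, B, C
Start: B (index 1)
Day 27: (1 + 27 - 1) mod 3
= 27 mod 3
= 0
Index 0 → shift A

Shift A


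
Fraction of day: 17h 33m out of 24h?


Total minutes: 17×60 + 33 = 1053
Day = 24×60 = 1440 minutes
Fraction = 1053/1440 ≈ 0.7313
As a percentage: 1053/1440 × 100 ≈ 73.13%

0.7313 (73.13%)


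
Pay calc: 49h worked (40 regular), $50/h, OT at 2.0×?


$2900.00

Regular: 40h × $50 = $2000.00
Overtime: 49 - 40 = 9h
OT pay: 9h × $50 × 2.0 = $900.00
Total = $2000.00 + $900.00 = $2900.00


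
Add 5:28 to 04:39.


10:07

Start: 279 minutes from midnight
Add: 328 minutes
Total: 607 minutes
Hours: 607 ÷ 60 = 10 remainder 7


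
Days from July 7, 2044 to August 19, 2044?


From July 7, 2044 to August 19, 2044
Rest of July 2044: 31 - 7 = 24
Days into August 2044: 19
Total = 24 + 19 = 43 days

43 days


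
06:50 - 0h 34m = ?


06:16

Start: 410 minutes from midnight
Subtract: 34 minutes
Remaining: 410 - 34 = 376
Hours: 6, Minutes: 16


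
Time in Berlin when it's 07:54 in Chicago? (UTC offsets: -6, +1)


14:54

Time difference = UTC+1 - UTC-6 = +7 hours
New hour = (7 + 7) mod 24
= 14 mod 24 = 14
Minutes unchanged → 14:54


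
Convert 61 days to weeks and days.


8 weeks 5 days

Weeks: 61 ÷ 7 = 8 remainder 5


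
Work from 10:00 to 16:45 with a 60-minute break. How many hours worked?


Total time = (16×60+45) - (10×60+0)
= 1005 - 600 = 405 min
Minus break: 405 - 60 = 345 min
= 5h 45m

5h 45m (345 minutes)


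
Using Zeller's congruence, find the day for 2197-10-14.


Saturday

Zeller's congruence:
q=14, m=10, k=97, j=21
h = (14 + ⌊13×11/5⌋ + 97 + ⌊97/4⌋ + ⌊21/4⌋ - 2×21) mod 7
= (14 + 28 + 97 + 24 + 5 - 42) mod 7
= 126 mod 7 = 0
h=0 → Saturday


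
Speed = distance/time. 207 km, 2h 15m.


92.0 km/h

Distance: 207 km
Time: 2h 15m = 135 min = 135/60 = 9/4 hours
Speed = 207 ÷ (9/4) = 207 × 4 / 9 = 828/9 = 92.0 km/h


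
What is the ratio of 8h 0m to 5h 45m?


32:23 (1.39)

Duration 1: 480 minutes
Duration 2: 345 minutes
Ratio = 480:345
GCD = 15
Simplified = 32:23
As a decimal: 32/23 ≈ 1.39


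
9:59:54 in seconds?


Hours: 9 × 3600 = 32400
Minutes: 59 × 60 = 3540
Seconds: 54
Total = 32400 + 3540 + 54 = 35994

35994 seconds


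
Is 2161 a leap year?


Rules: divisible by 4 AND (not by 100 OR by 400)
2161 ÷ 4 = 540 remainder 1 → not divisible by 4
Not divisible by 4 → not a leap year

No


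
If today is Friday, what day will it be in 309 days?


Start: Friday (index 4)
(4 + 309) mod 7
= 313 mod 7
= 5
Index 5 → Saturday

Saturday


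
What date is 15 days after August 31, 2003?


September 15, 2003

Start: August 31, 2003
Add 15 days
August 31 → September 1: 31 - 31 + 1 = 1 days (15 - 1 = 14 left)
September 1 + 14 = September 15, 2003


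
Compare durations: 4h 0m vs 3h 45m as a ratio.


16:15 (1.07)

Duration 1: 240 minutes
Duration 2: 225 minutes
Ratio = 240:225
GCD = 15
Simplified = 16:15
As a decimal: 16/15 ≈ 1.07


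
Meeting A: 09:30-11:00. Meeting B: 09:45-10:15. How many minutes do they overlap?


Meeting A: 570-660 (in minutes from midnight)
Meeting B: 585-615
Overlap start = max(570, 585) = 585
Overlap end = min(660, 615) = 615
Overlap = max(0, 615 - 585) = 30 min

30 minutes


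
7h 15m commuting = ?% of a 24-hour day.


Time: 435 minutes
Day: 1440 minutes
Percentage = (435/1440) × 100 ≈ 30.2%

30.2%


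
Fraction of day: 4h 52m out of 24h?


0.2028 (20.28%)

Total minutes: 4×60 + 52 = 292
Day = 24×60 = 1440 minutes
Fraction = 292/1440 ≈ 0.2028
As a percentage: 292/1440 × 100 ≈ 20.28%


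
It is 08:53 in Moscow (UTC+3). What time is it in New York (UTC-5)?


00:53

Time difference = UTC-5 - UTC+3 = -8 hours
New hour = (8 -8) mod 24
= 0 mod 24 = 0
Minutes unchanged → 00:53


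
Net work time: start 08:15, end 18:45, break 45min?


9h 45m (585 minutes)

Total time = (18×60+45) - (8×60+15)
= 1125 - 495 = 630 min
Minus break: 630 - 45 = 585 min
= 9h 45m


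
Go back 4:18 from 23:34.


Start: 1414 minutes from midnight
Subtract: 258 minutes
Remaining: 1414 - 258 = 1156
Hours: 19, Minutes: 16

19:16


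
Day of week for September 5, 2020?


Saturday

Zeller's congruence:
q=5, m=9, k=20, j=20
h = (5 + ⌊13×10/5⌋ + 20 + ⌊20/4⌋ + ⌊20/4⌋ - 2×20) mod 7
= (5 + 26 + 20 + 5 + 5 - 40) mod 7
= 21 mod 7 = 0
h=0 → Saturday


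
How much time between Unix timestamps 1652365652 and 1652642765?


Difference = 1652642765 - 1652365652 = 277113 seconds
In hours: 277113 / 3600 ≈ 77.0
In days: 277113 / 86400 ≈ 3.21

277113 seconds (77.0 hours / 3.21 days)


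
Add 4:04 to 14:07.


Start: 847 minutes from midnight
Add: 244 minutes
Total: 1091 minutes
Hours: 1091 ÷ 60 = 18 remainder 11

18:11


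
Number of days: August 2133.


31 days

Month: August (month 8)
August has 31 days


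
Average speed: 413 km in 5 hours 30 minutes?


75.1 km/h

Distance: 413 km
Time: 5h 30m = 330 min = 330/60 = 11/2 hours
Speed = 413 ÷ (11/2) = 413 × 2 / 11 = 826/11 ≈ 75.1 km/h


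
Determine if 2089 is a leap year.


No

Rules: divisible by 4 AND (not by 100 OR by 400)
2089 ÷ 4 = 522 remainder 1 → not divisible by 4
Not divisible by 4 → not a leap year


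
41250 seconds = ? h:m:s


Hours: 41250 ÷ 3600 = 11 remainder 1650
Minutes: 1650 ÷ 60 = 27 remainder 30
Seconds: 30

11h 27m 30s


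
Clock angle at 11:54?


33.0°

Hour hand = 11×30 + 54×0.5 = 357.0°
Minute hand = 54×6 = 324°
Difference = |357.0 - 324| = 33.0°


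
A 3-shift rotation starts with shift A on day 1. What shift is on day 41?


Shift B

Shifts: A, B, C
Start: A (index 0)
Day 41: (0 + 41 - 1) mod 3
= 40 mod 3
= 1
Index 1 → shift B


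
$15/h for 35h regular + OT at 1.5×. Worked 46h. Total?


Regular: 35h × $15 = $525.00
Overtime: 46 - 35 = 11h
OT pay: 11h × $15 × 1.5 = $247.50
Total = $525.00 + $247.50 = $772.50

$772.50


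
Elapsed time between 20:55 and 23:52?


2h 57m

End time in minutes: 23×60 + 52 = 1432
Start time in minutes: 20×60 + 55 = 1255
Difference = 1432 - 1255 = 177 minutes
= 2 hours 57 minutes


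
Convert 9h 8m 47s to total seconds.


Hours: 9 × 3600 = 32400
Minutes: 8 × 60 = 480
Seconds: 47
Total = 32400 + 480 + 47 = 32927

32927 seconds


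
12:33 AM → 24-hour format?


Input: 12:33 AM
12 AM → 00 (midnight)

00:33


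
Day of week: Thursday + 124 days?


Start: Thursday (index 3)
(3 + 124) mod 7
= 127 mod 7
= 1
Index 1 → Tuesday

Tuesday


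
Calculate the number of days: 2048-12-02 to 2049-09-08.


280 days

From December 2, 2048 to September 8, 2049
Rest of December 2048: 31 - 2 = 29
Full months: January 31, February 2049 28, March 31, April 30, May 31, June 30, July 31, August 31
Days into September 2049: 8
Total = 29 + 31 + 28 + 31 + 30 + 31 + 30 + 31 + 31 + 8 = 280 days


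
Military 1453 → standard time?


2:53 PM

Hour: 14
14 - 12 = 2 → PM


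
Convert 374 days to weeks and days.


53 weeks 3 days

Weeks: 374 ÷ 7 = 53 remainder 3


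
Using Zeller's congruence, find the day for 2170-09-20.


Zeller's congruence:
q=20, m=9, k=70, j=21
h = (20 + ⌊13×10/5⌋ + 70 + ⌊70/4⌋ + ⌊21/4⌋ - 2×21) mod 7
= (20 + 26 + 70 + 17 + 5 - 42) mod 7
= 96 mod 7 = 5
h=5 → Thursday

Thursday


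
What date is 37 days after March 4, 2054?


April 10, 2054

Start: March 4, 2054
Add 37 days
March 4 → April 1: 31 - 4 + 1 = 28 days (37 - 28 = 9 left)
April 1 + 9 = April 10, 2054


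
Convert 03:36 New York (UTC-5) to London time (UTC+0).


Time difference = UTC+0 - UTC-5 = +5 hours
New hour = (3 + 5) mod 24
= 8 mod 24 = 8
Minutes unchanged → 08:36

08:36


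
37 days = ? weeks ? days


Weeks: 37 ÷ 7 = 5 remainder 2

5 weeks 2 days


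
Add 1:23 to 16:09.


17:32

Start: 969 minutes from midnight
Add: 83 minutes
Total: 1052 minutes
Hours: 1052 ÷ 60 = 17 remainder 32


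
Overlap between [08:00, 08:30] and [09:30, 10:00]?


Meeting A: 480-510 (in minutes from midnight)
Meeting B: 570-600
Overlap start = max(480, 570) = 570
Overlap end = min(510, 600) = 510
Overlap = max(0, 510 - 570) = 0 min

0 minutes


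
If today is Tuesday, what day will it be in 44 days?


Start: Tuesday (index 1)
(1 + 44) mod 7
= 45 mod 7
= 3
Index 3 → Thursday

Thursday


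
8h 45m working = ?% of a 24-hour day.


36.5%

Time: 525 minutes
Day: 1440 minutes
Percentage = (525/1440) × 100 ≈ 36.5%


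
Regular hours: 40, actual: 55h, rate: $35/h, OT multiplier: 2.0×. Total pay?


Regular: 40h × $35 = $1400.00
Overtime: 55 - 40 = 15h
OT pay: 15h × $35 × 2.0 = $1050.00
Total = $1400.00 + $1050.00 = $2450.00

$2450.00


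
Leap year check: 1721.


Rules: divisible by 4 AND (not by 100 OR by 400)
1721 ÷ 4 = 430 remainder 1 → not divisible by 4
Not divisible by 4 → not a leap year

No


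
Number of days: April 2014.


30 days

Month: April (month 4)
April has 30 days


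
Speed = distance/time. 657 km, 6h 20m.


Distance: 657 km
Time: 6h 20m = 380 min = 380/60 = 19/3 hours
Speed = 657 ÷ (19/3) = 657 × 3 / 19 = 1971/19 ≈ 103.7 km/h

103.7 km/h


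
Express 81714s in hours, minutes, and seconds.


Hours: 81714 ÷ 3600 = 22 remainder 2514
Minutes: 2514 ÷ 60 = 41 remainder 54
Seconds: 54

22h 41m 54s


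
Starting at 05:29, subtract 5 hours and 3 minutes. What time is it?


00:26

Start: 329 minutes from midnight
Subtract: 303 minutes
Remaining: 329 - 303 = 26
Hours: 0, Minutes: 26


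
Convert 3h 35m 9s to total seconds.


12909 seconds

Hours: 3 × 3600 = 10800
Minutes: 35 × 60 = 2100
Seconds: 9
Total = 10800 + 2100 + 9 = 12909


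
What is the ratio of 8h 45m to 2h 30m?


7:2 (3.50)

Duration 1: 525 minutes
Duration 2: 150 minutes
Ratio = 525:150
GCD = 75
Simplified = 7:2
As a decimal: 7/2 = 3.50


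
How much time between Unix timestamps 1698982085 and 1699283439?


Difference = 1699283439 - 1698982085 = 301354 seconds
In hours: 301354 / 3600 ≈ 83.7
In days: 301354 / 86400 ≈ 3.49

301354 seconds (83.7 hours / 3.49 days)


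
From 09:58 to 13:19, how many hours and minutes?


End time in minutes: 13×60 + 19 = 799
Start time in minutes: 9×60 + 58 = 598
Difference = 799 - 598 = 201 minutes
= 3 hours 21 minutes

3h 21m


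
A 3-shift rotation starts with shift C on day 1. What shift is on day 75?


Shifts: A, B, C
Start: C (index 2)
Day 75: (2 + 75 - 1) mod 3
= 76 mod 3
= 1
Index 1 → shift B

Shift B


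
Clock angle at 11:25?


167.5°

Hour hand = 11×30 + 25×0.5 = 342.5°
Minute hand = 25×6 = 150°
Difference = |342.5 - 150| = 192.5°
Since > 180°: 360 - 192.5 = 167.5°


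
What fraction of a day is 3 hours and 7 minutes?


0.1299 (12.99%)

Total minutes: 3×60 + 7 = 187
Day = 24×60 = 1440 minutes
Fraction = 187/1440 ≈ 0.1299
As a percentage: 187/1440 × 100 ≈ 12.99%


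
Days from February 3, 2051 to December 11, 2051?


311 days

From February 3, 2051 to December 11, 2051
Rest of February 2051: 28 - 3 = 25
Full months: March 31, April 30, May 31, June 30, July 31, August 31, September 30, October 31, November 30
Days into December 2051: 11
Total = 25 + 31 + 30 + 31 + 30 + 31 + 31 + 30 + 31 + 30 + 11 = 311 days


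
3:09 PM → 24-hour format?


15:09

Input: 3:09 PM
PM: 3 + 12 = 15


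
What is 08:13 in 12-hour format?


8:13 AM

Hour: 8
8 < 12 → AM


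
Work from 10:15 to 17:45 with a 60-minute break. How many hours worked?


Total time = (17×60+45) - (10×60+15)
= 1065 - 615 = 450 min
Minus break: 450 - 60 = 390 min
= 6h 30m

6h 30m (390 minutes)


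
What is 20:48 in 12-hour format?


8:48 PM

Hour: 20
20 - 12 = 8 → PM


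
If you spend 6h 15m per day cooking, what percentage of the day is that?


26.0%

Time: 375 minutes
Day: 1440 minutes
Percentage = (375/1440) × 100 ≈ 26.0%


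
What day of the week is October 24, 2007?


Wednesday

Zeller's congruence:
q=24, m=10, k=7, j=20
h = (24 + ⌊13×11/5⌋ + 7 + ⌊7/4⌋ + ⌊20/4⌋ - 2×20) mod 7
= (24 + 28 + 7 + 1 + 5 - 40) mod 7
= 25 mod 7 = 4
h=4 → Wednesday


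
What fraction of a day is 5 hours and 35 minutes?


0.2326 (23.26%)

Total minutes: 5×60 + 35 = 335
Day = 24×60 = 1440 minutes
Fraction = 335/1440 ≈ 0.2326
As a percentage: 335/1440 × 100 ≈ 23.26%


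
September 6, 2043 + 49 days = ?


October 25, 2043

Start: September 6, 2043
Add 49 days
September 6 → October 1: 30 - 6 + 1 = 25 days (49 - 25 = 24 left)
October 1 + 24 = October 25, 2043


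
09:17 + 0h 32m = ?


09:49

Start: 557 minutes from midnight
Add: 32 minutes
Total: 589 minutes
Hours: 589 ÷ 60 = 9 remainder 49


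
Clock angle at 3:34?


97.0°

Hour hand = 3×30 + 34×0.5 = 107.0°
Minute hand = 34×6 = 204°
Difference = |107.0 - 204| = 97.0°


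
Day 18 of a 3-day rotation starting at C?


Shifts: A, B, C
Start: C (index 2)
Day 18: (2 + 18 - 1) mod 3
= 19 mod 3
= 1
Index 1 → shift B

Shift B


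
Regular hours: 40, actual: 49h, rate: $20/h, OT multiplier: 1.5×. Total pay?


Regular: 40h × $20 = $800.00
Overtime: 49 - 40 = 9h
OT pay: 9h × $20 × 1.5 = $270.00
Total = $800.00 + $270.00 = $1070.00

$1070.00


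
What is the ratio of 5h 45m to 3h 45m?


23:15 (1.53)

Duration 1: 345 minutes
Duration 2: 225 minutes
Ratio = 345:225
GCD = 15
Simplified = 23:15
As a decimal: 23/15 ≈ 1.53


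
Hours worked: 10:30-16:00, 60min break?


Total time = (16×60+0) - (10×60+30)
= 960 - 630 = 330 min
Minus break: 330 - 60 = 270 min
= 4h 30m

4h 30m (270 minutes)


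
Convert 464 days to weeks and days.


Weeks: 464 ÷ 7 = 66 remainder 2

66 weeks 2 days


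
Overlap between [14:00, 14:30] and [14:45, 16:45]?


0 minutes

Meeting A: 840-870 (in minutes from midnight)
Meeting B: 885-1005
Overlap start = max(840, 885) = 885
Overlap end = min(870, 1005) = 870
Overlap = max(0, 870 - 885) = 0 min


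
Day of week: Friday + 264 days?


Wednesday

Start: Friday (index 4)
(4 + 264) mod 7
= 268 mod 7
= 2
Index 2 → Wednesday


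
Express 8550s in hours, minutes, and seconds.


2h 22m 30s

Hours: 8550 ÷ 3600 = 2 remainder 1350
Minutes: 1350 ÷ 60 = 22 remainder 30
Seconds: 30


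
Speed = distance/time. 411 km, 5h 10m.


Distance: 411 km
Time: 5h 10m = 310 min = 310/60 = 31/6 hours
Speed = 411 ÷ (31/6) = 411 × 6 / 31 = 2466/31 ≈ 79.5 km/h

79.5 km/h


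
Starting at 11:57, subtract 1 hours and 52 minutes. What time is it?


Start: 717 minutes from midnight
Subtract: 112 minutes
Remaining: 717 - 112 = 605
Hours: 10, Minutes: 5

10:05


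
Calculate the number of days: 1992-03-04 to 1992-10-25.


From March 4, 1992 to October 25, 1992
Rest of March 1992: 31 - 4 = 27
Full months: April 30, May 31, June 30, July 31, August 31, September 30
Days into October 1992: 25
Total = 27 + 30 + 31 + 30 + 31 + 31 + 30 + 25 = 235 days

235 days


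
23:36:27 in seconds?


Hours: 23 × 3600 = 82800
Minutes: 36 × 60 = 2160
Seconds: 27
Total = 82800 + 2160 + 27 = 84987

84987 seconds


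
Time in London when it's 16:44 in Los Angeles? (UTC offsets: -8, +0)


00:44 (next day)

Time difference = UTC+0 - UTC-8 = +8 hours
New hour = (16 + 8) mod 24
= 24 mod 24 = 0
Minutes unchanged → 00:44; 24 ≥ 24 → next day


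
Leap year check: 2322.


Rules: divisible by 4 AND (not by 100 OR by 400)
2322 ÷ 4 = 580 remainder 2 → not divisible by 4
Not divisible by 4 → not a leap year

No


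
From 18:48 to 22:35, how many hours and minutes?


3h 47m

End time in minutes: 22×60 + 35 = 1355
Start time in minutes: 18×60 + 48 = 1128
Difference = 1355 - 1128 = 227 minutes
= 3 hours 47 minutes


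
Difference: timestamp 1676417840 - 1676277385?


140455 seconds (39.0 hours / 1.63 days)

Difference = 1676417840 - 1676277385 = 140455 seconds
In hours: 140455 / 3600 ≈ 39.0
In days: 140455 / 86400 ≈ 1.63


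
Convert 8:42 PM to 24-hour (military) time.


Input: 8:42 PM
PM: 8 + 12 = 20

20:42


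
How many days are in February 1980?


Month: February (month 2)
February: 28 or 29 (leap year)
1980 leap year? Yes

29 days


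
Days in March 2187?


31 days

Month: March (month 3)
March has 31 days


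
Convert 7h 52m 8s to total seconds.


Hours: 7 × 3600 = 25200
Minutes: 52 × 60 = 3120
Seconds: 8
Total = 25200 + 3120 + 8 = 28328

28328 seconds


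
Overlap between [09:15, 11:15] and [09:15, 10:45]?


Meeting A: 555-675 (in minutes from midnight)
Meeting B: 555-645
Overlap start = max(555, 555) = 555
Overlap end = min(675, 645) = 645
Overlap = max(0, 645 - 555) = 90 min

90 minutes


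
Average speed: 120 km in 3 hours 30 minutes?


Distance: 120 km
Time: 3h 30m = 210 min = 210/60 = 7/2 hours
Speed = 120 ÷ (7/2) = 120 × 2 / 7 = 240/7 ≈ 34.3 km/h

34.3 km/h


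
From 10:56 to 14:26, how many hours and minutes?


End time in minutes: 14×60 + 26 = 866
Start time in minutes: 10×60 + 56 = 656
Difference = 866 - 656 = 210 minutes
= 3 hours 30 minutes

3h 30m


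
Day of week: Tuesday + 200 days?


Saturday

Start: Tuesday (index 1)
(1 + 200) mod 7
= 201 mod 7
= 5
Index 5 → Saturday


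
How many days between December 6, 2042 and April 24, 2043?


From December 6, 2042 to April 24, 2043
Rest of December 2042: 31 - 6 = 25
Full months: January 31, February 2043 28, March 31
Days into April 2043: 24
Total = 25 + 31 + 28 + 31 + 24 = 139 days

139 days


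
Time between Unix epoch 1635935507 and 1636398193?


Difference = 1636398193 - 1635935507 = 462686 seconds
In hours: 462686 / 3600 ≈ 128.5
In days: 462686 / 86400 ≈ 5.36

462686 seconds (128.5 hours / 5.36 days)


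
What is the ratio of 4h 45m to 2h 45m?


19:11 (1.73)

Duration 1: 285 minutes
Duration 2: 165 minutes
Ratio = 285:165
GCD = 15
Simplified = 19:11
As a decimal: 19/11 ≈ 1.73


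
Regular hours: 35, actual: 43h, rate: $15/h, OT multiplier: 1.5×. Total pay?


$705.00

Regular: 35h × $15 = $525.00
Overtime: 43 - 35 = 8h
OT pay: 8h × $15 × 1.5 = $180.00
Total = $525.00 + $180.00 = $705.00


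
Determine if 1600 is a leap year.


Yes

Rules: divisible by 4 AND (not by 100 OR by 400)
1600 ÷ 4 = 400 exactly → divisible by 4
1600 ÷ 100 = 16 exactly → divisible by 100
1600 ÷ 400 = 4 exactly → divisible by 400
Divisible by 400 → leap year


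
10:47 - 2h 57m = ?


Start: 647 minutes from midnight
Subtract: 177 minutes
Remaining: 647 - 177 = 470
Hours: 7, Minutes: 50

07:50


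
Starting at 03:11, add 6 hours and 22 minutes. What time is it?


09:33

Start: 191 minutes from midnight
Add: 382 minutes
Total: 573 minutes
Hours: 573 ÷ 60 = 9 remainder 33


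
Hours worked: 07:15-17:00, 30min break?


Total time = (17×60+0) - (7×60+15)
= 1020 - 435 = 585 min
Minus break: 585 - 30 = 555 min
= 9h 15m

9h 15m (555 minutes)


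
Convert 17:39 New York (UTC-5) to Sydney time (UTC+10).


Time difference = UTC+10 - UTC-5 = +15 hours
New hour = (17 + 15) mod 24
= 32 mod 24 = 8
Minutes unchanged → 08:39; 32 ≥ 24 → next day

08:39 (next day)


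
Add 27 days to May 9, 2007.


Start: May 9, 2007
Add 27 days
May 9 → June 1: 31 - 9 + 1 = 23 days (27 - 23 = 4 left)
June 1 + 4 = June 5, 2007

June 5, 2007


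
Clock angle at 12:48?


96.0°

Hour hand (12 ≡ 0 on the dial): 0×30 + 48×0.5 = 24.0°
Minute hand = 48×6 = 288°
Difference = |24.0 - 288| = 264.0°
Since > 180°: 360 - 264.0 = 96.0°


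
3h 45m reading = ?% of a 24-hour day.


Time: 225 minutes
Day: 1440 minutes
Percentage = (225/1440) × 100 ≈ 15.6%

15.6%


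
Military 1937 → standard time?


Hour: 19
19 - 12 = 7 → PM

7:37 PM


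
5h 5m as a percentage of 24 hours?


0.2118 (21.18%)

Total minutes: 5×60 + 5 = 305
Day = 24×60 = 1440 minutes
Fraction = 305/1440 ≈ 0.2118
As a percentage: 305/1440 × 100 ≈ 21.18%


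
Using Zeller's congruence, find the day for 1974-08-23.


Zeller's congruence:
q=23, m=8, k=74, j=19
h = (23 + ⌊13×9/5⌋ + 74 + ⌊74/4⌋ + ⌊19/4⌋ - 2×19) mod 7
= (23 + 23 + 74 + 18 + 4 - 38) mod 7
= 104 mod 7 = 6
h=6 → Friday

Friday


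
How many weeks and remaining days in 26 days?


Weeks: 26 ÷ 7 = 3 remainder 5

3 weeks 5 days


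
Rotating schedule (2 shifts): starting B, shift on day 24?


Shifts: A, B
Start: B (index 1)
Day 24: (1 + 24 - 1) mod 2
= 24 mod 2
= 0
Index 0 → shift A

Shift A


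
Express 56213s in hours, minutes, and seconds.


15h 36m 53s

Hours: 56213 ÷ 3600 = 15 remainder 2213
Minutes: 2213 ÷ 60 = 36 remainder 53
Seconds: 53


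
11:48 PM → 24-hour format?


23:48

Input: 11:48 PM
PM: 11 + 12 = 23


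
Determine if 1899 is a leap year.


No

Rules: divisible by 4 AND (not by 100 OR by 400)
1899 ÷ 4 = 474 remainder 3 → not divisible by 4
Not divisible by 4 → not a leap year


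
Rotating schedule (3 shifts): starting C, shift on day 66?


Shift B

Shifts: A, B, C
Start: C (index 2)
Day 66: (2 + 66 - 1) mod 3
= 67 mod 3
= 1
Index 1 → shift B


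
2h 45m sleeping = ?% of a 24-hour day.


11.5%

Time: 165 minutes
Day: 1440 minutes
Percentage = (165/1440) × 100 ≈ 11.5%


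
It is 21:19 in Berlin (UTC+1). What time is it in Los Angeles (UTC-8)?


12:19

Time difference = UTC-8 - UTC+1 = -9 hours
New hour = (21 -9) mod 24
= 12 mod 24 = 12
Minutes unchanged → 12:19


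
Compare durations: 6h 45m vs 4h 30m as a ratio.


Duration 1: 405 minutes
Duration 2: 270 minutes
Ratio = 405:270
GCD = 135
Simplified = 3:2
As a decimal: 3/2 = 1.50

3:2 (1.50)


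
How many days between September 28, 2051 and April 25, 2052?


210 days

From September 28, 2051 to April 25, 2052
Rest of September 2051: 30 - 28 = 2
Full months: October 31, November 30, December 31, January 31, February 2052 29, March 31
Days into April 2052: 25
Total = 2 + 31 + 30 + 31 + 31 + 29 + 31 + 25 = 210 days


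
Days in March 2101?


31 days

Month: March (month 3)
March has 31 days


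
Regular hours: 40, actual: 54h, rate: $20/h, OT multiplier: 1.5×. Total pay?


Regular: 40h × $20 = $800.00
Overtime: 54 - 40 = 14h
OT pay: 14h × $20 × 1.5 = $420.00
Total = $800.00 + $420.00 = $1220.00

$1220.00


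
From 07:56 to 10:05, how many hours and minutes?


End time in minutes: 10×60 + 5 = 605
Start time in minutes: 7×60 + 56 = 476
Difference = 605 - 476 = 129 minutes
= 2 hours 9 minutes

2h 9m


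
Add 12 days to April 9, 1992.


Start: April 9, 1992
Add 12 days
April 9 + 12 = April 21, 1992

April 21, 1992


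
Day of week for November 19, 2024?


Tuesday

Zeller's congruence:
q=19, m=11, k=24, j=20
h = (19 + ⌊13×12/5⌋ + 24 + ⌊24/4⌋ + ⌊20/4⌋ - 2×20) mod 7
= (19 + 31 + 24 + 6 + 5 - 40) mod 7
= 45 mod 7 = 3
h=3 → Tuesday


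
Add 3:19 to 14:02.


17:21

Start: 842 minutes from midnight
Add: 199 minutes
Total: 1041 minutes
Hours: 1041 ÷ 60 = 17 remainder 21


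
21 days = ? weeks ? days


3 weeks 0 days

Weeks: 21 ÷ 7 = 3 remainder 0


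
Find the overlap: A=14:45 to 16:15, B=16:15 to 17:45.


Meeting A: 885-975 (in minutes from midnight)
Meeting B: 975-1065
Overlap start = max(885, 975) = 975
Overlap end = min(975, 1065) = 975
Overlap = max(0, 975 - 975) = 0 min

0 minutes


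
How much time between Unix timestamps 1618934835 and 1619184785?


249950 seconds (69.4 hours / 2.89 days)

Difference = 1619184785 - 1618934835 = 249950 seconds
In hours: 249950 / 3600 ≈ 69.4
In days: 249950 / 86400 ≈ 2.89


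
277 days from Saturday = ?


Wednesday

Start: Saturday (index 5)
(5 + 277) mod 7
= 282 mod 7
= 2
Index 2 → Wednesday


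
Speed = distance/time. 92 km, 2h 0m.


46.0 km/h

Distance: 92 km
Time: 2 hours
Speed = 92 / 2 = 46.0 km/h
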